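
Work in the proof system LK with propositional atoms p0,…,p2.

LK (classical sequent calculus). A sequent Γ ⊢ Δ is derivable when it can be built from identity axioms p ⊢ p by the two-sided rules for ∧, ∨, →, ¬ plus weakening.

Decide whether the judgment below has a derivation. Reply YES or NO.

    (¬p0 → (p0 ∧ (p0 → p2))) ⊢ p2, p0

Proof tree:
[→L] (¬p0 → (p0 ∧ (p0 → p2))) ⊢ p2, p0
  [¬R]  ⊢ p0, ¬p0
    [Ax] p0 ⊢ p0
  [∧L] (p0 ∧ (p0 → p2)) ⊢ p2
    [→L] p0, (p0 → p2) ⊢ p2
      [Ax] p0 ⊢ p0
      [Ax] p2 ⊢ p2

Result: YES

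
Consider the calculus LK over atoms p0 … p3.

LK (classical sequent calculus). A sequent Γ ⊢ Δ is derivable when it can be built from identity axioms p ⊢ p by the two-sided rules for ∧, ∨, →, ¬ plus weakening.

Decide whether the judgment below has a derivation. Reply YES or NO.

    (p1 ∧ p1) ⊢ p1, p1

Derivation trace:
[∧L] (p1 ∧ p1) ⊢ p1, p1
  [WL] p1, p1 ⊢ p1, p1
    [WR] p1 ⊢ p1, p1
      [Ax] p1 ⊢ p1

Result: YES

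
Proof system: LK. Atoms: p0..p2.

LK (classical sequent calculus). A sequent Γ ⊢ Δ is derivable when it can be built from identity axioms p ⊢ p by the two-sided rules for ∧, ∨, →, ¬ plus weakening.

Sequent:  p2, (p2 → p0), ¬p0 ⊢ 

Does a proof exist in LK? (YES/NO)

Proof tree:
[¬L] p2, (p2 → p0), ¬p0 ⊢ 
  [→L] p2, (p2 → p0) ⊢ p0
    [WL] p2, p2 ⊢ p2
      [Ax] p2 ⊢ p2
    [Ax] p0 ⊢ p0

Result: YES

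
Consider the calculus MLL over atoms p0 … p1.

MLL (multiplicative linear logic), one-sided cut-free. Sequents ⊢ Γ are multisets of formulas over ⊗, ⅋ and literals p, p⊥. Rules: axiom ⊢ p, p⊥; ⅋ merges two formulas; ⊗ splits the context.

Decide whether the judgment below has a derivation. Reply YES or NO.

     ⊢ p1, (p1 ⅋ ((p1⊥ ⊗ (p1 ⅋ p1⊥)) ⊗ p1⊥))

Proof tree:
[⅋]  ⊢ p1, (p1 ⅋ ((p1⊥ ⊗ (p1 ⅋ p1⊥)) ⊗ p1⊥))
  [⊗]  ⊢ p1, p1, ((p1⊥ ⊗ (p1 ⅋ p1⊥)) ⊗ p1⊥)
    [⊗]  ⊢ p1, (p1⊥ ⊗ (p1 ⅋ p1⊥))
      [Ax]  ⊢ p1, p1⊥
      [⅋]  ⊢ (p1 ⅋ p1⊥)
        [Ax]  ⊢ p1, p1⊥
    [Ax]  ⊢ p1, p1⊥

Result: YES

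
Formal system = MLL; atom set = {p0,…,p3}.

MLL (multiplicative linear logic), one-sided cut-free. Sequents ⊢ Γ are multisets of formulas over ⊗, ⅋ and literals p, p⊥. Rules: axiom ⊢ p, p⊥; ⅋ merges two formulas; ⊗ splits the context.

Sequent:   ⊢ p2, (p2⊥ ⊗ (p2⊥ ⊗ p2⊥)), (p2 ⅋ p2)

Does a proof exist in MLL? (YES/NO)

Proof tree:
[⅋]  ⊢ p2, (p2⊥ ⊗ (p2⊥ ⊗ p2⊥)), (p2 ⅋ p2)
  [⊗]  ⊢ p2, p2, p2, (p2⊥ ⊗ (p2⊥ ⊗ p2⊥))
    [Ax]  ⊢ p2, p2⊥
    [⊗]  ⊢ p2, p2, (p2⊥ ⊗ p2⊥)
      [Ax]  ⊢ p2, p2⊥
      [Ax]  ⊢ p2, p2⊥

Result: YES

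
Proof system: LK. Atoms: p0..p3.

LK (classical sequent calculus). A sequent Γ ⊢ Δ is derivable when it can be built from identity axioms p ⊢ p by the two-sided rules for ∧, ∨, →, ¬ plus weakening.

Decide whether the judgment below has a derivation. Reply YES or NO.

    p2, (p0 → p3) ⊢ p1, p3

Truth-table refutation:
  v=0000: Γ:[p2=F, (p0 → p3)=T] Δ:[p1=F, p3=F] refutes=False
  v=0001: Γ:[p2=F, (p0 → p3)=T] Δ:[p1=F, p3=T] refutes=False
  v=0010: Γ:[p2=T, (p0 → p3)=T] Δ:[p1=F, p3=F] refutes=True  ← countermodel

Result: NO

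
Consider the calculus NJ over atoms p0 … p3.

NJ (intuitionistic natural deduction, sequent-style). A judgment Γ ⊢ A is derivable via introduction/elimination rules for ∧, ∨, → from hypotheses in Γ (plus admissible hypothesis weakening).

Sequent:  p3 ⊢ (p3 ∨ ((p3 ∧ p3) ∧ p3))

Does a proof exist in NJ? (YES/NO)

Derivation trace:
[∨I₂] p3 ⊢ (p3 ∨ ((p3 ∧ p3) ∧ p3))
  [∧I] p3 ⊢ ((p3 ∧ p3) ∧ p3)
    [∧I] p3 ⊢ (p3 ∧ p3)
      [Ax] p3 ⊢ p3
      [Ax] p3 ⊢ p3
    [Ax] p3 ⊢ p3

Result: YES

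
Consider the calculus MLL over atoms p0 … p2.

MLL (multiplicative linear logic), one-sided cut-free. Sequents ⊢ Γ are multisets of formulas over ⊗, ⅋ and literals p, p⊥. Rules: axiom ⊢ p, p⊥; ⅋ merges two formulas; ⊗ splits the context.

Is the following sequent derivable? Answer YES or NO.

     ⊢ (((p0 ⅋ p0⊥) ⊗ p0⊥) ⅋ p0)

Derivation (root first):
[⅋]  ⊢ (((p0 ⅋ p0⊥) ⊗ p0⊥) ⅋ p0)
  [⊗]  ⊢ p0, ((p0 ⅋ p0⊥) ⊗ p0⊥)
    [⅋]  ⊢ (p0 ⅋ p0⊥)
      [Ax]  ⊢ p0, p0⊥
    [Ax]  ⊢ p0, p0⊥

Result: YES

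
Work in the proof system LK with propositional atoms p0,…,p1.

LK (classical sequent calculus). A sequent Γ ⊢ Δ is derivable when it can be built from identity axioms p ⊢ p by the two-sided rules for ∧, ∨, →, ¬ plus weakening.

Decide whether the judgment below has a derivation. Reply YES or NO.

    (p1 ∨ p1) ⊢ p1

Proof tree:
[∨L] (p1 ∨ p1) ⊢ p1
  [Ax] p1 ⊢ p1
  [WR] p1 ⊢ p1, p1, p1
    [WR] p1 ⊢ p1, p1
      [Ax] p1 ⊢ p1

Result: YES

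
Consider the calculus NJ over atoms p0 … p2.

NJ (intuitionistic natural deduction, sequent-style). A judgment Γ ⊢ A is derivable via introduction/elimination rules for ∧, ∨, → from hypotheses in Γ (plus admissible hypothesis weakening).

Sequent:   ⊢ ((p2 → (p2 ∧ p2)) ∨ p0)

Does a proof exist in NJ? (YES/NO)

Derivation (root first):
[∨I₁]  ⊢ ((p2 → (p2 ∧ p2)) ∨ p0)
  [→I]  ⊢ (p2 → (p2 ∧ p2))
    [∧I] p2 ⊢ (p2 ∧ p2)
      [Ax] p2 ⊢ p2
      [Ax] p2 ⊢ p2

Result: YES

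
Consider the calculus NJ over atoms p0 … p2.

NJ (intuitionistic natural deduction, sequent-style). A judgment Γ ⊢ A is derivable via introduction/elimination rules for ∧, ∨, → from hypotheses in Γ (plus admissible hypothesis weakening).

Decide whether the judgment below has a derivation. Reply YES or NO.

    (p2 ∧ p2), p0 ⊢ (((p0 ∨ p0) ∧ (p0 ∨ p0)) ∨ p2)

Proof tree:
[∨I₁] (p2 ∧ p2), p0 ⊢ (((p0 ∨ p0) ∧ (p0 ∨ p0)) ∨ p2)
  [∧I] (p2 ∧ p2), p0 ⊢ ((p0 ∨ p0) ∧ (p0 ∨ p0))
    [∨I₂] p0 ⊢ (p0 ∨ p0)
      [Ax] p0 ⊢ p0
    [Wk] p0, (p2 ∧ p2) ⊢ (p0 ∨ p0)
      [∨I₂] p0 ⊢ (p0 ∨ p0)
        [Ax] p0 ⊢ p0

Result: YES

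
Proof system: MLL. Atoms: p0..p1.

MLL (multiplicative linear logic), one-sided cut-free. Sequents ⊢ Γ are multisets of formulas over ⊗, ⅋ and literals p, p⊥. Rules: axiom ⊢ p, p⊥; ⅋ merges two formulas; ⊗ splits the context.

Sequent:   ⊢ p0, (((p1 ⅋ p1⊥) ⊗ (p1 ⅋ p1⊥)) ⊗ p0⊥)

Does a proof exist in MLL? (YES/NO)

Derivation trace:
[⊗]  ⊢ p0, (((p1 ⅋ p1⊥) ⊗ (p1 ⅋ p1⊥)) ⊗ p0⊥)
  [⊗]  ⊢ ((p1 ⅋ p1⊥) ⊗ (p1 ⅋ p1⊥))
    [⅋]  ⊢ (p1 ⅋ p1⊥)
      [Ax]  ⊢ p1, p1⊥
    [⅋]  ⊢ (p1 ⅋ p1⊥)
      [Ax]  ⊢ p1, p1⊥
  [Ax]  ⊢ p0, p0⊥

Result: YES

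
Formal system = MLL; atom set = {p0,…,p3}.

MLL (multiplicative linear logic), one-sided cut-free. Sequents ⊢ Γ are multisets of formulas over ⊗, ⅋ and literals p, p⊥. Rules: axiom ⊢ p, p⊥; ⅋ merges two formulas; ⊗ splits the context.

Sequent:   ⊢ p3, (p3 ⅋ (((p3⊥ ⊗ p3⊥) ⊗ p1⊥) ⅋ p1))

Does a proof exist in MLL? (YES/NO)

Derivation (root first):
[⅋]  ⊢ p3, (p3 ⅋ (((p3⊥ ⊗ p3⊥) ⊗ p1⊥) ⅋ p1))
  [⅋]  ⊢ p3, p3, (((p3⊥ ⊗ p3⊥) ⊗ p1⊥) ⅋ p1)
    [⊗]  ⊢ p3, p3, p1, ((p3⊥ ⊗ p3⊥) ⊗ p1⊥)
      [⊗]  ⊢ p3, p3, (p3⊥ ⊗ p3⊥)
        [Ax]  ⊢ p3, p3⊥
        [Ax]  ⊢ p3, p3⊥
      [Ax]  ⊢ p1, p1⊥

Result: YES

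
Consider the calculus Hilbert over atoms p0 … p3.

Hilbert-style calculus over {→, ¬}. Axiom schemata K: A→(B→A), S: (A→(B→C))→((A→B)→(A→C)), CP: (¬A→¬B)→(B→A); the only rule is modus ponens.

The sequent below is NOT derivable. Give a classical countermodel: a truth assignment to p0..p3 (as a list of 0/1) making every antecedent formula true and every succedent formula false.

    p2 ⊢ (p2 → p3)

Enumerate valuations to refute Γ ⊢ Δ:
  v=0000: Γ:[p2=F] Δ:[(p2 → p3)=T] refutes=False
  v=0001: Γ:[p2=F] Δ:[(p2 → p3)=T] refutes=False
  v=0010: Γ:[p2=T] Δ:[(p2 → p3)=F] refutes=True  ← countermodel

Result: [0, 0, 1, 0]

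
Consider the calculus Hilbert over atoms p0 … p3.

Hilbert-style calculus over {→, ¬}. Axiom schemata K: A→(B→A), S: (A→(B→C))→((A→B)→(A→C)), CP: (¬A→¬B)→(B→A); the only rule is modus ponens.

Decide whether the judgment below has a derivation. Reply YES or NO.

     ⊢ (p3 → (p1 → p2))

Enumerate valuations to refute Γ ⊢ Δ:
  v=0000: Γ:[] Δ:[(p3 → (p1 → p2))=T] refutes=False
  v=0001: Γ:[] Δ:[(p3 → (p1 → p2))=T] refutes=False
  v=0010: Γ:[] Δ:[(p3 → (p1 → p2))=T] refutes=False
  v=0011: Γ:[] Δ:[(p3 → (p1 → p2))=T] refutes=False
  v=0100: Γ:[] Δ:[(p3 → (p1 → p2))=T] refutes=False
  v=0101: Γ:[] Δ:[(p3 → (p1 → p2))=F] refutes=True  ← countermodel

Result: NO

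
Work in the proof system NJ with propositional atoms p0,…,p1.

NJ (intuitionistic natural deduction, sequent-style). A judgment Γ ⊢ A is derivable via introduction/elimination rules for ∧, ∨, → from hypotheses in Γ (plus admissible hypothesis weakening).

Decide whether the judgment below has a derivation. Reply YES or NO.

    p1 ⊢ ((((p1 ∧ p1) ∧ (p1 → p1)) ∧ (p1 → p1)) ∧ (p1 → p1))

Derivation (root first):
[∧I] p1 ⊢ ((((p1 ∧ p1) ∧ (p1 → p1)) ∧ (p1 → p1)) ∧ (p1 → p1))
  [∧I] p1 ⊢ (((p1 ∧ p1) ∧ (p1 → p1)) ∧ (p1 → p1))
    [∧I] p1 ⊢ ((p1 ∧ p1) ∧ (p1 → p1))
      [∧I] p1 ⊢ (p1 ∧ p1)
        [Ax] p1 ⊢ p1
        [Ax] p1 ⊢ p1
      [→I]  ⊢ (p1 → p1)
        [Ax] p1 ⊢ p1
    [→I]  ⊢ (p1 → p1)
      [Ax] p1 ⊢ p1
  [→I]  ⊢ (p1 → p1)
    [Ax] p1 ⊢ p1

Result: YES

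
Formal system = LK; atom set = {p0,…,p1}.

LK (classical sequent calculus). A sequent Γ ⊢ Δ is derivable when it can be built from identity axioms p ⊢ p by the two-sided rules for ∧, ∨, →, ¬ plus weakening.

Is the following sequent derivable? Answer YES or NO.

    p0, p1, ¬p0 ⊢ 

Proof tree:
[¬L] p0, p1, ¬p0 ⊢ 
  [WL] p0, p1 ⊢ p0
    [Ax] p0 ⊢ p0

Result: YES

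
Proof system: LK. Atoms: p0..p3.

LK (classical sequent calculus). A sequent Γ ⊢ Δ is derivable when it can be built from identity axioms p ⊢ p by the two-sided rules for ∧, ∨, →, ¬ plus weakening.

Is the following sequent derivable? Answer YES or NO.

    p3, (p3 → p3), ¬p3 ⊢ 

Derivation (root first):
[¬L] p3, (p3 → p3), ¬p3 ⊢ 
  [→L] p3, (p3 → p3) ⊢ p3
    [Ax] p3 ⊢ p3
    [Ax] p3 ⊢ p3

Result: YES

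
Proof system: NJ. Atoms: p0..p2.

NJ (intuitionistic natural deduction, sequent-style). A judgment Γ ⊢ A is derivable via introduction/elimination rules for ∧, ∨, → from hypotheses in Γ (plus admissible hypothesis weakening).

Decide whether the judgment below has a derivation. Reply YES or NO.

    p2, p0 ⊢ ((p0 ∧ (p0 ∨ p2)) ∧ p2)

Derivation trace:
[∧I] p2, p0 ⊢ ((p0 ∧ (p0 ∨ p2)) ∧ p2)
  [∧I] p0 ⊢ (p0 ∧ (p0 ∨ p2))
    [Ax] p0 ⊢ p0
    [∨I₁] p0 ⊢ (p0 ∨ p2)
      [Ax] p0 ⊢ p0
  [Ax] p2 ⊢ p2

Result: YES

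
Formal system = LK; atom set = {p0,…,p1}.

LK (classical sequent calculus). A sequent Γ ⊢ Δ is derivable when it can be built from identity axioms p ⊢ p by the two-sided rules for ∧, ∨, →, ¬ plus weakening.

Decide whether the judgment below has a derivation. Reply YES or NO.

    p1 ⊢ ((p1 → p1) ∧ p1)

Derivation trace:
[∧R] p1 ⊢ ((p1 → p1) ∧ p1)
  [→R]  ⊢ (p1 → p1)
    [Ax] p1 ⊢ p1
  [Ax] p1 ⊢ p1

Result: YES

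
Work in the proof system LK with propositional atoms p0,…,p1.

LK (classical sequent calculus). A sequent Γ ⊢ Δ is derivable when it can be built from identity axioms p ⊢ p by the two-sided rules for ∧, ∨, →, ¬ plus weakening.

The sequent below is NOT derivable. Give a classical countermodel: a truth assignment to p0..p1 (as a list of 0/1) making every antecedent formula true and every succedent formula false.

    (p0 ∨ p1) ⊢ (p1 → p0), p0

Search for a countermodel by truth-table:
  v=00: Γ:[(p0 ∨ p1)=F] Δ:[(p1 → p0)=T, p0=F] refutes=False
  v=01: Γ:[(p0 ∨ p1)=T] Δ:[(p1 → p0)=F, p0=F] refutes=True  ← countermodel

Result: [0, 1]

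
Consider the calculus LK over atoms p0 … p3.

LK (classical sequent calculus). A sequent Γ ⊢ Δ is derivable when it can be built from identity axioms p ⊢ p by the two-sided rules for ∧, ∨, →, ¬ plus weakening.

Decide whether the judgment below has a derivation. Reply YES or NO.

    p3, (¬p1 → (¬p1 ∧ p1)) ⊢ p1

Derivation (root first):
[→L] p3, (¬p1 → (¬p1 ∧ p1)) ⊢ p1
  [WL] p3 ⊢ p1, ¬p1
    [¬R]  ⊢ p1, ¬p1
      [Ax] p1 ⊢ p1
  [∧L] (¬p1 ∧ p1) ⊢ 
    [¬L] p1, ¬p1 ⊢ 
      [Ax] p1 ⊢ p1

Result: YES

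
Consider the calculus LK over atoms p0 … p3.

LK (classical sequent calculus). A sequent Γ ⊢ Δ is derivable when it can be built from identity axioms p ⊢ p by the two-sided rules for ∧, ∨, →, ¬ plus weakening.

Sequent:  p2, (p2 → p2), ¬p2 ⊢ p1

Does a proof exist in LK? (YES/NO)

Derivation (root first):
[WR] p2, (p2 → p2), ¬p2 ⊢ p1
  [¬L] p2, (p2 → p2), ¬p2 ⊢ 
    [→L] p2, (p2 → p2) ⊢ p2
      [Ax] p2 ⊢ p2
      [Ax] p2 ⊢ p2

Result: YES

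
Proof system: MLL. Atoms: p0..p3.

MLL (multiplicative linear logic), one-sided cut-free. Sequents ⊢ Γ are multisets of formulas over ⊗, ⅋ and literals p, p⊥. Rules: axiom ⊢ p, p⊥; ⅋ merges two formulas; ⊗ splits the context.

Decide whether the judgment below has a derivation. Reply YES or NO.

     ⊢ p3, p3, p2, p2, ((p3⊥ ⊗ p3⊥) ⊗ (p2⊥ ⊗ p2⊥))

Proof tree:
[⊗]  ⊢ p3, p3, p2, p2, ((p3⊥ ⊗ p3⊥) ⊗ (p2⊥ ⊗ p2⊥))
  [⊗]  ⊢ p3, p3, (p3⊥ ⊗ p3⊥)
    [Ax]  ⊢ p3, p3⊥
    [Ax]  ⊢ p3, p3⊥
  [⊗]  ⊢ p2, p2, (p2⊥ ⊗ p2⊥)
    [Ax]  ⊢ p2, p2⊥
    [Ax]  ⊢ p2, p2⊥

Result: YES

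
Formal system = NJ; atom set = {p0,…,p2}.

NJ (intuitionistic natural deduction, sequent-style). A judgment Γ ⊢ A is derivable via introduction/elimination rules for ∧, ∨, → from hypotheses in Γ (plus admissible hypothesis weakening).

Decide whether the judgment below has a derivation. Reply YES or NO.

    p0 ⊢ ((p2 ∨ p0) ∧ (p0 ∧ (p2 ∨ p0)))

Derivation (root first):
[∧I] p0 ⊢ ((p2 ∨ p0) ∧ (p0 ∧ (p2 ∨ p0)))
  [∨I₂] p0 ⊢ (p2 ∨ p0)
    [Ax] p0 ⊢ p0
  [∧I] p0 ⊢ (p0 ∧ (p2 ∨ p0))
    [Ax] p0 ⊢ p0
    [∨I₂] p0 ⊢ (p2 ∨ p0)
      [Ax] p0 ⊢ p0

Result: YES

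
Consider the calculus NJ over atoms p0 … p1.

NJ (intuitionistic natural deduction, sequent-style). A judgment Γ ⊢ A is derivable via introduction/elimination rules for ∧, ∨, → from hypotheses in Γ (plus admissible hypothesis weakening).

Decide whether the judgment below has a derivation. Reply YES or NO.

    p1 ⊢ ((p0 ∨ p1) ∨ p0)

Proof tree:
[∨I₁] p1 ⊢ ((p0 ∨ p1) ∨ p0)
  [∨I₂] p1 ⊢ (p0 ∨ p1)
    [Ax] p1 ⊢ p1

Result: YES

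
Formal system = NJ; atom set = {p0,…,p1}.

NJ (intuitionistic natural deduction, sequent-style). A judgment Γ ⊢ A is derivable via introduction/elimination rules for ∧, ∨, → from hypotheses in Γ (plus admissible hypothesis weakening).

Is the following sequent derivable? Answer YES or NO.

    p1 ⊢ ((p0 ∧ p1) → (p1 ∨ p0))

Derivation trace:
[→I] p1 ⊢ ((p0 ∧ p1) → (p1 ∨ p0))
  [Wk] p1, (p0 ∧ p1) ⊢ (p1 ∨ p0)
    [∨I₁] p1 ⊢ (p1 ∨ p0)
      [Ax] p1 ⊢ p1

Result: YES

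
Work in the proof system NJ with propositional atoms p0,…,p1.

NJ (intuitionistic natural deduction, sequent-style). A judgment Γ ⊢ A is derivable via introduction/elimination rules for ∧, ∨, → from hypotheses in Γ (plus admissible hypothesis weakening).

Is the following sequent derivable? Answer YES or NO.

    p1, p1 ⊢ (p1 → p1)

Derivation (root first):
[Wk] p1, p1 ⊢ (p1 → p1)
  [→I] p1 ⊢ (p1 → p1)
    [Wk] p1, p1 ⊢ p1
      [Ax] p1 ⊢ p1

Result: YES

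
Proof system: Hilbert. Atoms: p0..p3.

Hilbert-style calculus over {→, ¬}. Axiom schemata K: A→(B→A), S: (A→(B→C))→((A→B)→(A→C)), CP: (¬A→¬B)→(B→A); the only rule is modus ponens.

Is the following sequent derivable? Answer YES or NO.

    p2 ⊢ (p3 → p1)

Search for a countermodel by truth-table:
  v=0000: Γ:[p2=F] Δ:[(p3 → p1)=T] refutes=False
  v=0001: Γ:[p2=F] Δ:[(p3 → p1)=F] refutes=False
  v=0010: Γ:[p2=T] Δ:[(p3 → p1)=T] refutes=False
  v=0011: Γ:[p2=T] Δ:[(p3 → p1)=F] refutes=True  ← countermodel

Result: NO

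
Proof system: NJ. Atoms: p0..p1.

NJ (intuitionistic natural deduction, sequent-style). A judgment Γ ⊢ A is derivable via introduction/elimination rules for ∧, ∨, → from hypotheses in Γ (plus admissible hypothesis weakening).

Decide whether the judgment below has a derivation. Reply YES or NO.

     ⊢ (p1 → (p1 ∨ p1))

Derivation trace:
[→I]  ⊢ (p1 → (p1 ∨ p1))
  [∨I₁] p1 ⊢ (p1 ∨ p1)
    [Ax] p1 ⊢ p1

Result: YES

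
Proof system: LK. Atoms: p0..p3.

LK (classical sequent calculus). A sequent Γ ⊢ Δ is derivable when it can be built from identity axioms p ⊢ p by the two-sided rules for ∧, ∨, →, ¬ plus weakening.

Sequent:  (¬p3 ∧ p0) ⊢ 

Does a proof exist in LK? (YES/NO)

Truth-table refutation:
  v=0000: Γ:[(¬p3 ∧ p0)=F] Δ:[] refutes=False
  v=0001: Γ:[(¬p3 ∧ p0)=F] Δ:[] refutes=False
  v=0010: Γ:[(¬p3 ∧ p0)=F] Δ:[] refutes=False
  v=0011: Γ:[(¬p3 ∧ p0)=F] Δ:[] refutes=False
  v=0100: Γ:[(¬p3 ∧ p0)=F] Δ:[] refutes=False
  v=0101: Γ:[(¬p3 ∧ p0)=F] Δ:[] refutes=False
  v=0110: Γ:[(¬p3 ∧ p0)=F] Δ:[] refutes=False
  v=0111: Γ:[(¬p3 ∧ p0)=F] Δ:[] refutes=False
  v=1000: Γ:[(¬p3 ∧ p0)=T] Δ:[] refutes=True  ← countermodel

Result: NO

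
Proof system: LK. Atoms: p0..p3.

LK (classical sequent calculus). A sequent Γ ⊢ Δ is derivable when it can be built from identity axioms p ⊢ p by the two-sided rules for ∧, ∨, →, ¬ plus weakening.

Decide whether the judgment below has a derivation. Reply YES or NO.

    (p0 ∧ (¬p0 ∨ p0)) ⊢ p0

Derivation (root first):
[∧L] (p0 ∧ (¬p0 ∨ p0)) ⊢ p0
  [∨L] p0, (¬p0 ∨ p0) ⊢ p0
    [¬L] p0, ¬p0 ⊢ 
      [Ax] p0 ⊢ p0
    [Ax] p0 ⊢ p0

Result: YES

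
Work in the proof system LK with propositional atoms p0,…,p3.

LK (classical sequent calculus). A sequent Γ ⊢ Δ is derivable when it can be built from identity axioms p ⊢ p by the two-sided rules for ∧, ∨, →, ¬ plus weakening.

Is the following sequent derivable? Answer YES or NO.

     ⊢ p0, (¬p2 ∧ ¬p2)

Search for a countermodel by truth-table:
  v=0000: Γ:[] Δ:[p0=F, (¬p2 ∧ ¬p2)=T] refutes=False
  v=0001: Γ:[] Δ:[p0=F, (¬p2 ∧ ¬p2)=T] refutes=False
  v=0010: Γ:[] Δ:[p0=F, (¬p2 ∧ ¬p2)=F] refutes=True  ← countermodel

Result: NO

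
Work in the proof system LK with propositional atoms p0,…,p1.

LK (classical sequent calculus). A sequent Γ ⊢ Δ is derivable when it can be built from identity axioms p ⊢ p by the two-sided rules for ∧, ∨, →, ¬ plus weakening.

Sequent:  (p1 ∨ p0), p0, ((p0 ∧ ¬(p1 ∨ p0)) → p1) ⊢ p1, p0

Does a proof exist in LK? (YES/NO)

Derivation trace:
[→L] (p1 ∨ p0), p0, ((p0 ∧ ¬(p1 ∨ p0)) → p1) ⊢ p1, p0
  [∧R] (p1 ∨ p0) ⊢ p1, p0, (p0 ∧ ¬(p1 ∨ p0))
    [∨L] (p1 ∨ p0) ⊢ p1, p0
      [Ax] p1 ⊢ p1
      [Ax] p0 ⊢ p0
    [¬R]  ⊢ p1, p0, ¬(p1 ∨ p0)
      [∨L] (p1 ∨ p0) ⊢ p1, p0
        [Ax] p1 ⊢ p1
        [Ax] p0 ⊢ p0
  [WL] p0, p1 ⊢ p0
    [Ax] p0 ⊢ p0

Result: YES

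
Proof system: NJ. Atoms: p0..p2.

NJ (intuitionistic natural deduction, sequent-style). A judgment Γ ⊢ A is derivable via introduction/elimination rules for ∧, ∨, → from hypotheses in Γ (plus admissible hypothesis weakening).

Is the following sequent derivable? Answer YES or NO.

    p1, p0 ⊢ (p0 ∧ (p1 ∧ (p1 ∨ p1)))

Derivation trace:
[∧I] p1, p0 ⊢ (p0 ∧ (p1 ∧ (p1 ∨ p1)))
  [Ax] p0 ⊢ p0
  [∧I] p1 ⊢ (p1 ∧ (p1 ∨ p1))
    [Ax] p1 ⊢ p1
    [∨I₁] p1 ⊢ (p1 ∨ p1)
      [Ax] p1 ⊢ p1

Result: YES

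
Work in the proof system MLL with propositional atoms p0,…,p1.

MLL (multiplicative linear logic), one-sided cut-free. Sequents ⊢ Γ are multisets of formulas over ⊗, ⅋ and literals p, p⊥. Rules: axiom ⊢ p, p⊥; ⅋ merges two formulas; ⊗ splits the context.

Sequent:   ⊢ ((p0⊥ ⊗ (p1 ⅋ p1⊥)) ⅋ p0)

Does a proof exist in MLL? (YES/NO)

Derivation trace:
[⅋]  ⊢ ((p0⊥ ⊗ (p1 ⅋ p1⊥)) ⅋ p0)
  [⊗]  ⊢ p0, (p0⊥ ⊗ (p1 ⅋ p1⊥))
    [Ax]  ⊢ p0, p0⊥
    [⅋]  ⊢ (p1 ⅋ p1⊥)
      [Ax]  ⊢ p1, p1⊥

Result: YES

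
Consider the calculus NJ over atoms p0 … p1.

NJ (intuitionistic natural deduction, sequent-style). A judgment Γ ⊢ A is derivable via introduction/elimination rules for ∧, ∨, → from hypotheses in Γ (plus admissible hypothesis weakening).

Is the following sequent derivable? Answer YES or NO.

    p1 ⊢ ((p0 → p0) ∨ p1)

Derivation (root first):
[∨I₁] p1 ⊢ ((p0 → p0) ∨ p1)
  [→I] p1 ⊢ (p0 → p0)
    [Wk] p0, p1 ⊢ p0
      [Ax] p0 ⊢ p0

Result: YES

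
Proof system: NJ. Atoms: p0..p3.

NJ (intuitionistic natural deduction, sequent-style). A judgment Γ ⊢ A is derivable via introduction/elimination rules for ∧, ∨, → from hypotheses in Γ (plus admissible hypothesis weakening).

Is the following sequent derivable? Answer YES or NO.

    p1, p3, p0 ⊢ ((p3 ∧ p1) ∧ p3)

Derivation trace:
[∧I] p1, p3, p0 ⊢ ((p3 ∧ p1) ∧ p3)
  [Wk] p1, p3, p0 ⊢ (p3 ∧ p1)
    [∧I] p1, p3 ⊢ (p3 ∧ p1)
      [Ax] p3 ⊢ p3
      [Ax] p1 ⊢ p1
  [Ax] p3 ⊢ p3

Result: YES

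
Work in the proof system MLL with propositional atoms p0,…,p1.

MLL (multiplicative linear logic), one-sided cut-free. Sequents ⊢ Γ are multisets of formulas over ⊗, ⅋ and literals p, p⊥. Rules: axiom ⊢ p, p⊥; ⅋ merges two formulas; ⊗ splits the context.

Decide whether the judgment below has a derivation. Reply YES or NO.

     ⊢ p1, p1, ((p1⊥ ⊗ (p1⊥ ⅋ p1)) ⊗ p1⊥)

Derivation (root first):
[⊗]  ⊢ p1, p1, ((p1⊥ ⊗ (p1⊥ ⅋ p1)) ⊗ p1⊥)
  [⊗]  ⊢ p1, (p1⊥ ⊗ (p1⊥ ⅋ p1))
    [Ax]  ⊢ p1, p1⊥
    [⅋]  ⊢ (p1⊥ ⅋ p1)
      [Ax]  ⊢ p1, p1⊥
  [Ax]  ⊢ p1, p1⊥

Result: YES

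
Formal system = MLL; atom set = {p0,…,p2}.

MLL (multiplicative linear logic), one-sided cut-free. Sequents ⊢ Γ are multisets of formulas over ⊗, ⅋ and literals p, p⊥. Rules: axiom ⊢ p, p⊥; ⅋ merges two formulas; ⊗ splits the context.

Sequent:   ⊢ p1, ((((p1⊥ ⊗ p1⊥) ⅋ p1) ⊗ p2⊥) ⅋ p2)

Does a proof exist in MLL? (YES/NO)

Derivation trace:
[⅋]  ⊢ p1, ((((p1⊥ ⊗ p1⊥) ⅋ p1) ⊗ p2⊥) ⅋ p2)
  [⊗]  ⊢ p1, p2, (((p1⊥ ⊗ p1⊥) ⅋ p1) ⊗ p2⊥)
    [⅋]  ⊢ p1, ((p1⊥ ⊗ p1⊥) ⅋ p1)
      [⊗]  ⊢ p1, p1, (p1⊥ ⊗ p1⊥)
        [Ax]  ⊢ p1, p1⊥
        [Ax]  ⊢ p1, p1⊥
    [Ax]  ⊢ p2, p2⊥

Result: YES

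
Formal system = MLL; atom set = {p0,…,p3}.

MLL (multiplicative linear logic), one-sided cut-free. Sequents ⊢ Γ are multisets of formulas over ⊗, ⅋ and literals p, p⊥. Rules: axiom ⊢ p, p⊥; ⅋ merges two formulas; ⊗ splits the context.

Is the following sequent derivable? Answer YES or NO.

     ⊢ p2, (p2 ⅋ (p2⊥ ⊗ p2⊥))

Derivation (root first):
[⅋]  ⊢ p2, (p2 ⅋ (p2⊥ ⊗ p2⊥))
  [⊗]  ⊢ p2, p2, (p2⊥ ⊗ p2⊥)
    [Ax]  ⊢ p2, p2⊥
    [Ax]  ⊢ p2, p2⊥

Result: YES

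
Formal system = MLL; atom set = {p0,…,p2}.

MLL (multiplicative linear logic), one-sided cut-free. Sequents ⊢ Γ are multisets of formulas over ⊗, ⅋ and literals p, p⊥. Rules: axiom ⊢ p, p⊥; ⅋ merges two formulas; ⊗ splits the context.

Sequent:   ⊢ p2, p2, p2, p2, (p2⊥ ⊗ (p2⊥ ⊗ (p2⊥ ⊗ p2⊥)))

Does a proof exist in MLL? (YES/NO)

Derivation trace:
[⊗]  ⊢ p2, p2, p2, p2, (p2⊥ ⊗ (p2⊥ ⊗ (p2⊥ ⊗ p2⊥)))
  [Ax]  ⊢ p2, p2⊥
  [⊗]  ⊢ p2, p2, p2, (p2⊥ ⊗ (p2⊥ ⊗ p2⊥))
    [Ax]  ⊢ p2, p2⊥
    [⊗]  ⊢ p2, p2, (p2⊥ ⊗ p2⊥)
      [Ax]  ⊢ p2, p2⊥
      [Ax]  ⊢ p2, p2⊥

Result: YES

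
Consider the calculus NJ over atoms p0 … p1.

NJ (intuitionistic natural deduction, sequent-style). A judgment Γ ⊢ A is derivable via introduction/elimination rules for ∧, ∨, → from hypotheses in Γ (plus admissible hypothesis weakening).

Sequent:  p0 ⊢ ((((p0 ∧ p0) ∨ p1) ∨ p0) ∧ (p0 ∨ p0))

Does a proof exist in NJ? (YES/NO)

Derivation trace:
[∧I] p0 ⊢ ((((p0 ∧ p0) ∨ p1) ∨ p0) ∧ (p0 ∨ p0))
  [∨I₁] p0 ⊢ (((p0 ∧ p0) ∨ p1) ∨ p0)
    [∨I₁] p0 ⊢ ((p0 ∧ p0) ∨ p1)
      [∧I] p0 ⊢ (p0 ∧ p0)
        [Ax] p0 ⊢ p0
        [Ax] p0 ⊢ p0
  [∨I₁] p0 ⊢ (p0 ∨ p0)
    [Ax] p0 ⊢ p0

Result: YES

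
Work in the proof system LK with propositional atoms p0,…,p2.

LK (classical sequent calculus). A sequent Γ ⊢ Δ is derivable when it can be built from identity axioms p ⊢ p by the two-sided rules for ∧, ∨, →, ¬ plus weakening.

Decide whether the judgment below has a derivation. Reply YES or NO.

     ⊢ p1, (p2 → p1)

Truth-table refutation:
  v=000: Γ:[] Δ:[p1=F, (p2 → p1)=T] refutes=False
  v=001: Γ:[] Δ:[p1=F, (p2 → p1)=F] refutes=True  ← countermodel

Result: NO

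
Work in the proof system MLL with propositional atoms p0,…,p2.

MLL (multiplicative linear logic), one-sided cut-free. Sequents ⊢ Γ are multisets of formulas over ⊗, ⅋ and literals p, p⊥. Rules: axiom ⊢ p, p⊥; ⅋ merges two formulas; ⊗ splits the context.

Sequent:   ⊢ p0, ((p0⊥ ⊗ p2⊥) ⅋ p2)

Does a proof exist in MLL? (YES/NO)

Proof tree:
[⅋]  ⊢ p0, ((p0⊥ ⊗ p2⊥) ⅋ p2)
  [⊗]  ⊢ p0, p2, (p0⊥ ⊗ p2⊥)
    [Ax]  ⊢ p0, p0⊥
    [Ax]  ⊢ p2, p2⊥

Result: YES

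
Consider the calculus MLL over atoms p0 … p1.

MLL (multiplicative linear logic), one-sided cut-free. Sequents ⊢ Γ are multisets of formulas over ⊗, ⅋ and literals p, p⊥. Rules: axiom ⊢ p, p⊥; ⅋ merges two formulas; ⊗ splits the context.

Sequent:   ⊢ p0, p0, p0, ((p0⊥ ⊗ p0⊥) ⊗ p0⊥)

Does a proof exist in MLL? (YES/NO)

Proof tree:
[⊗]  ⊢ p0, p0, p0, ((p0⊥ ⊗ p0⊥) ⊗ p0⊥)
  [⊗]  ⊢ p0, p0, (p0⊥ ⊗ p0⊥)
    [Ax]  ⊢ p0, p0⊥
    [Ax]  ⊢ p0, p0⊥
  [Ax]  ⊢ p0, p0⊥

Result: YES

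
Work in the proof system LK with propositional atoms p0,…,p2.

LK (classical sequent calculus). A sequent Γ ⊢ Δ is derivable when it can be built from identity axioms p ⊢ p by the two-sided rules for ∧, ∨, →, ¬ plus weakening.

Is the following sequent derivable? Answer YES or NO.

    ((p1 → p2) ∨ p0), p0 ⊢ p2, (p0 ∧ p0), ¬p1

Derivation trace:
[¬R] ((p1 → p2) ∨ p0), p0 ⊢ p2, (p0 ∧ p0), ¬p1
  [∧R] p1, ((p1 → p2) ∨ p0), p0 ⊢ p2, (p0 ∧ p0)
    [Ax] p0 ⊢ p0
    [∨L] p1, ((p1 → p2) ∨ p0) ⊢ p2, p0
      [→L] p1, (p1 → p2) ⊢ p2
        [Ax] p1 ⊢ p1
        [Ax] p2 ⊢ p2
      [Ax] p0 ⊢ p0

Result: YES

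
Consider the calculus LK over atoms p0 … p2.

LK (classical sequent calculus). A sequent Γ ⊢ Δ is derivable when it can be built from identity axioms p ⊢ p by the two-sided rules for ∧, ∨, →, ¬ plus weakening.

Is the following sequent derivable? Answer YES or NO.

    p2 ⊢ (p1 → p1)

Derivation trace:
[WL] p2 ⊢ (p1 → p1)
  [→R]  ⊢ (p1 → p1)
    [Ax] p1 ⊢ p1

Result: YES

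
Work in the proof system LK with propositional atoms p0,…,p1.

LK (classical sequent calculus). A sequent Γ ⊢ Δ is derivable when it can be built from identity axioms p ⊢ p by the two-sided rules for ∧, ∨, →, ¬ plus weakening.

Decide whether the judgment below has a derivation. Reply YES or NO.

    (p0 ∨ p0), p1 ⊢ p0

Derivation (root first):
[WL] (p0 ∨ p0), p1 ⊢ p0
  [∨L] (p0 ∨ p0) ⊢ p0
    [Ax] p0 ⊢ p0
    [Ax] p0 ⊢ p0

Result: YES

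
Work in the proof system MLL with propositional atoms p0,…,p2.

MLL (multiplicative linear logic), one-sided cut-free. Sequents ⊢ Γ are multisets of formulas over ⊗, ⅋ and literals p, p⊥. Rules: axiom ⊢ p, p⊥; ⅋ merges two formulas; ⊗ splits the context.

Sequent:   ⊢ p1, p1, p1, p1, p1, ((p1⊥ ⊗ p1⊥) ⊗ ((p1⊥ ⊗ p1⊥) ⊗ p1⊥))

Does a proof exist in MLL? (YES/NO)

Derivation trace:
[⊗]  ⊢ p1, p1, p1, p1, p1, ((p1⊥ ⊗ p1⊥) ⊗ ((p1⊥ ⊗ p1⊥) ⊗ p1⊥))
  [⊗]  ⊢ p1, p1, (p1⊥ ⊗ p1⊥)
    [Ax]  ⊢ p1, p1⊥
    [Ax]  ⊢ p1, p1⊥
  [⊗]  ⊢ p1, p1, p1, ((p1⊥ ⊗ p1⊥) ⊗ p1⊥)
    [⊗]  ⊢ p1, p1, (p1⊥ ⊗ p1⊥)
      [Ax]  ⊢ p1, p1⊥
      [Ax]  ⊢ p1, p1⊥
    [Ax]  ⊢ p1, p1⊥

Result: YES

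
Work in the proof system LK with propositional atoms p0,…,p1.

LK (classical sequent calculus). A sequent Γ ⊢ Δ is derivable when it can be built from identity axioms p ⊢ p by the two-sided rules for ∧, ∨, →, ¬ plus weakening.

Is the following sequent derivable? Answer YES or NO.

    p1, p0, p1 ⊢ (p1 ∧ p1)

Derivation trace:
[WL] p1, p0, p1 ⊢ (p1 ∧ p1)
  [WL] p1, p0 ⊢ (p1 ∧ p1)
    [∧R] p1 ⊢ (p1 ∧ p1)
      [Ax] p1 ⊢ p1
      [Ax] p1 ⊢ p1

Result: YES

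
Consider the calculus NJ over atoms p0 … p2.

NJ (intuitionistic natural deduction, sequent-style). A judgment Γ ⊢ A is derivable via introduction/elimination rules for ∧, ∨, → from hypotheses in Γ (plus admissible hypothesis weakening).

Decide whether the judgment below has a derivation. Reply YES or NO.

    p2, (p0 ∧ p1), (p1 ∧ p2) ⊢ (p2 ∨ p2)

Proof tree:
[Wk] p2, (p0 ∧ p1), (p1 ∧ p2) ⊢ (p2 ∨ p2)
  [Wk] p2, (p0 ∧ p1) ⊢ (p2 ∨ p2)
    [∨I₁] p2 ⊢ (p2 ∨ p2)
      [Ax] p2 ⊢ p2

Result: YES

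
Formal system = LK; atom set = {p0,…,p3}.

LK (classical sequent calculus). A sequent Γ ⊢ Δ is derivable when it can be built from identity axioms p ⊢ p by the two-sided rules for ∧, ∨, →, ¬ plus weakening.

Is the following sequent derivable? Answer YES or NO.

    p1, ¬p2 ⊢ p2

Enumerate valuations to refute Γ ⊢ Δ:
  v=0000: Γ:[p1=F, ¬p2=T] Δ:[p2=F] refutes=False
  v=0001: Γ:[p1=F, ¬p2=T] Δ:[p2=F] refutes=False
  v=0010: Γ:[p1=F, ¬p2=F] Δ:[p2=T] refutes=False
  v=0011: Γ:[p1=F, ¬p2=F] Δ:[p2=T] refutes=False
  v=0100: Γ:[p1=T, ¬p2=T] Δ:[p2=F] refutes=True  ← countermodel

Result: NO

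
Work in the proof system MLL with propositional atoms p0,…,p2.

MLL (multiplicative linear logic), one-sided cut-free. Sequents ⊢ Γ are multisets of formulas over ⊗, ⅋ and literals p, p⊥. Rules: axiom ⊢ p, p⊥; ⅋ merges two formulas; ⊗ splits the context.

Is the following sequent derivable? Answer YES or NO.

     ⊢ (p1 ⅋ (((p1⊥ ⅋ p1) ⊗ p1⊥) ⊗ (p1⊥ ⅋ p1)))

Derivation trace:
[⅋]  ⊢ (p1 ⅋ (((p1⊥ ⅋ p1) ⊗ p1⊥) ⊗ (p1⊥ ⅋ p1)))
  [⊗]  ⊢ p1, (((p1⊥ ⅋ p1) ⊗ p1⊥) ⊗ (p1⊥ ⅋ p1))
    [⊗]  ⊢ p1, ((p1⊥ ⅋ p1) ⊗ p1⊥)
      [⅋]  ⊢ (p1⊥ ⅋ p1)
        [Ax]  ⊢ p1, p1⊥
      [Ax]  ⊢ p1, p1⊥
    [⅋]  ⊢ (p1⊥ ⅋ p1)
      [Ax]  ⊢ p1, p1⊥

Result: YES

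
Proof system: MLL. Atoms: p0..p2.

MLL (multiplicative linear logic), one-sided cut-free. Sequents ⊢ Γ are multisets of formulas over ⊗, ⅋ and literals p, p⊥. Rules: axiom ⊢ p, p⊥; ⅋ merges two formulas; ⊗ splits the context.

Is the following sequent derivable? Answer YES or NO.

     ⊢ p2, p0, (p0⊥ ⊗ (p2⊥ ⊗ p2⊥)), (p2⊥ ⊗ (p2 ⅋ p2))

Derivation trace:
[⊗]  ⊢ p2, p0, (p0⊥ ⊗ (p2⊥ ⊗ p2⊥)), (p2⊥ ⊗ (p2 ⅋ p2))
  [Ax]  ⊢ p2, p2⊥
  [⅋]  ⊢ p0, (p0⊥ ⊗ (p2⊥ ⊗ p2⊥)), (p2 ⅋ p2)
    [⊗]  ⊢ p0, p2, p2, (p0⊥ ⊗ (p2⊥ ⊗ p2⊥))
      [Ax]  ⊢ p0, p0⊥
      [⊗]  ⊢ p2, p2, (p2⊥ ⊗ p2⊥)
        [Ax]  ⊢ p2, p2⊥
        [Ax]  ⊢ p2, p2⊥

Result: YES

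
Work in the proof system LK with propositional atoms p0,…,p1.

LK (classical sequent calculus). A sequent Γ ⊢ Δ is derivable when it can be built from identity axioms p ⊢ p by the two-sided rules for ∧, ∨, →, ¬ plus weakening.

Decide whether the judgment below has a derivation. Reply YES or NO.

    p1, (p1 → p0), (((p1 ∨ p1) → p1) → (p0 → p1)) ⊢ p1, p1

Proof tree:
[WR] p1, (p1 → p0), (((p1 ∨ p1) → p1) → (p0 → p1)) ⊢ p1, p1
  [→L] p1, (p1 → p0), (((p1 ∨ p1) → p1) → (p0 → p1)) ⊢ p1
    [→R]  ⊢ ((p1 ∨ p1) → p1)
      [∨L] (p1 ∨ p1) ⊢ p1
        [Ax] p1 ⊢ p1
        [Ax] p1 ⊢ p1
    [→L] p1, (p1 → p0), (p0 → p1) ⊢ p1
      [→L] p1, (p1 → p0) ⊢ p0
        [Ax] p1 ⊢ p1
        [Ax] p0 ⊢ p0
      [Ax] p1 ⊢ p1

Result: YES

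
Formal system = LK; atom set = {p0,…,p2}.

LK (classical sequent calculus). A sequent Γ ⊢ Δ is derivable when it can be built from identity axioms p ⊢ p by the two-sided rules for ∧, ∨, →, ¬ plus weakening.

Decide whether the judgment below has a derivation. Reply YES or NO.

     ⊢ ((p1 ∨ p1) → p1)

Derivation (root first):
[→R]  ⊢ ((p1 ∨ p1) → p1)
  [∨L] (p1 ∨ p1) ⊢ p1
    [Ax] p1 ⊢ p1
    [Ax] p1 ⊢ p1

Result: YES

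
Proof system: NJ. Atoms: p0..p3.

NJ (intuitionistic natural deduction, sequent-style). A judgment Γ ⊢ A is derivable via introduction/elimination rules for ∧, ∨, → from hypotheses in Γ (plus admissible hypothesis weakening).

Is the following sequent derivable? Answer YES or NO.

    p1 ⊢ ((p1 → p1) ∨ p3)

Derivation trace:
[∨I₁] p1 ⊢ ((p1 → p1) ∨ p3)
  [→I] p1 ⊢ (p1 → p1)
    [Wk] p1, p1 ⊢ p1
      [Ax] p1 ⊢ p1

Result: YES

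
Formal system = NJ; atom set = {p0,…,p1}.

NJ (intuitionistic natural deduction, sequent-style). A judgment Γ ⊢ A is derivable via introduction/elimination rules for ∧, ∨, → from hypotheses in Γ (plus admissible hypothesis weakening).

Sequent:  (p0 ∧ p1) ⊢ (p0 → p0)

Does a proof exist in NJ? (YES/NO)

Derivation (root first):
[→I] (p0 ∧ p1) ⊢ (p0 → p0)
  [Wk] p0, (p0 ∧ p1) ⊢ p0
    [Ax] p0 ⊢ p0

Result: YES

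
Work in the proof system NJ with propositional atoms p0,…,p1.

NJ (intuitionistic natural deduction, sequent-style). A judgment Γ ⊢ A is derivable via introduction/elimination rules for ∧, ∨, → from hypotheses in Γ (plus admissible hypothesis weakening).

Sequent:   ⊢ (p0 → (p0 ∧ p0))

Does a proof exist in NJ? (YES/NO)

Proof tree:
[→I]  ⊢ (p0 → (p0 ∧ p0))
  [∧I] p0 ⊢ (p0 ∧ p0)
    [Ax] p0 ⊢ p0
    [Ax] p0 ⊢ p0

Result: YES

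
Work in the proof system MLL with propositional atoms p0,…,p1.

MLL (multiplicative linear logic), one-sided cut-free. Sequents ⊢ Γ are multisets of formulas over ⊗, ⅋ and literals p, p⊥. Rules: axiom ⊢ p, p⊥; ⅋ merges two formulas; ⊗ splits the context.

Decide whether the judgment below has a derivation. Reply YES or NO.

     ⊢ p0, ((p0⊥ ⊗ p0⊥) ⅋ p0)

Derivation (root first):
[⅋]  ⊢ p0, ((p0⊥ ⊗ p0⊥) ⅋ p0)
  [⊗]  ⊢ p0, p0, (p0⊥ ⊗ p0⊥)
    [Ax]  ⊢ p0, p0⊥
    [Ax]  ⊢ p0, p0⊥

Result: YES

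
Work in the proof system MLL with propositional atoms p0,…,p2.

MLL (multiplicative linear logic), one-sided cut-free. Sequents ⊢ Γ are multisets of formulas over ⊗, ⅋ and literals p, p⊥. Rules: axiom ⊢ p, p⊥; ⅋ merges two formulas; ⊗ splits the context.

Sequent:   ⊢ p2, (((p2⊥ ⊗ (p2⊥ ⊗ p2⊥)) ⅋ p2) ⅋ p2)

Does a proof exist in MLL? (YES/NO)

Proof tree:
[⅋]  ⊢ p2, (((p2⊥ ⊗ (p2⊥ ⊗ p2⊥)) ⅋ p2) ⅋ p2)
  [⅋]  ⊢ p2, p2, ((p2⊥ ⊗ (p2⊥ ⊗ p2⊥)) ⅋ p2)
    [⊗]  ⊢ p2, p2, p2, (p2⊥ ⊗ (p2⊥ ⊗ p2⊥))
      [Ax]  ⊢ p2, p2⊥
      [⊗]  ⊢ p2, p2, (p2⊥ ⊗ p2⊥)
        [Ax]  ⊢ p2, p2⊥
        [Ax]  ⊢ p2, p2⊥

Result: YES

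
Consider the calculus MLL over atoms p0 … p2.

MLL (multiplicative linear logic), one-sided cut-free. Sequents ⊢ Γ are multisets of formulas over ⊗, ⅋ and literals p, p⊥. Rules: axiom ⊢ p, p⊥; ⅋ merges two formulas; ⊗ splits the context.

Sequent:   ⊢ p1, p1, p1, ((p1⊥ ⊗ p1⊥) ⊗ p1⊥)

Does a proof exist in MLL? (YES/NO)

Derivation trace:
[⊗]  ⊢ p1, p1, p1, ((p1⊥ ⊗ p1⊥) ⊗ p1⊥)
  [⊗]  ⊢ p1, p1, (p1⊥ ⊗ p1⊥)
    [Ax]  ⊢ p1, p1⊥
    [Ax]  ⊢ p1, p1⊥
  [Ax]  ⊢ p1, p1⊥

Result: YES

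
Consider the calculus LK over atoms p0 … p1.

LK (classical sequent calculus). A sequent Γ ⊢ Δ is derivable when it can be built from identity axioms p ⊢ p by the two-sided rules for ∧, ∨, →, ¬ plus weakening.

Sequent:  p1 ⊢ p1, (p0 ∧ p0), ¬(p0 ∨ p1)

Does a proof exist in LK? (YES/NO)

Derivation trace:
[¬R] p1 ⊢ p1, (p0 ∧ p0), ¬(p0 ∨ p1)
  [∨L] p1, (p0 ∨ p1) ⊢ p1, (p0 ∧ p0)
    [∧R] p0 ⊢ (p0 ∧ p0)
      [Ax] p0 ⊢ p0
      [Ax] p0 ⊢ p0
    [WL] p1, p1 ⊢ p1
      [Ax] p1 ⊢ p1

Result: YES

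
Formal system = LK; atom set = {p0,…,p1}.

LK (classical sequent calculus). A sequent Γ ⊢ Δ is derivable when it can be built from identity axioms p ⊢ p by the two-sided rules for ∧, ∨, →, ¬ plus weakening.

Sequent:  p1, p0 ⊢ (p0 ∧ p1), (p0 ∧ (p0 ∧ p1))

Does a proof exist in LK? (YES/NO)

Derivation (root first):
[∧R] p1, p0 ⊢ (p0 ∧ p1), (p0 ∧ (p0 ∧ p1))
  [WR] p1, p0 ⊢ (p0 ∧ p1), p0
    [∧R] p1, p0 ⊢ (p0 ∧ p1)
      [Ax] p0 ⊢ p0
      [Ax] p1 ⊢ p1
  [∧R] p1, p0 ⊢ (p0 ∧ p1)
    [Ax] p0 ⊢ p0
    [Ax] p1 ⊢ p1

Result: YES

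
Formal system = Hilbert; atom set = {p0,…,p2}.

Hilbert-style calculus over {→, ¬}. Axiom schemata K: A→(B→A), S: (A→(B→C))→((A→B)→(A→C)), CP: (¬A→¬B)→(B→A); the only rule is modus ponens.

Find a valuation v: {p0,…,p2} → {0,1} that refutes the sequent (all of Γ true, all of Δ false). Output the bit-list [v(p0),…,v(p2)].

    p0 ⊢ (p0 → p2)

Enumerate valuations to refute Γ ⊢ Δ:
  v=000: Γ:[p0=F] Δ:[(p0 → p2)=T] refutes=False
  v=001: Γ:[p0=F] Δ:[(p0 → p2)=T] refutes=False
  v=010: Γ:[p0=F] Δ:[(p0 → p2)=T] refutes=False
  v=011: Γ:[p0=F] Δ:[(p0 → p2)=T] refutes=False
  v=100: Γ:[p0=T] Δ:[(p0 → p2)=F] refutes=True  ← countermodel

Result: [1, 0, 0]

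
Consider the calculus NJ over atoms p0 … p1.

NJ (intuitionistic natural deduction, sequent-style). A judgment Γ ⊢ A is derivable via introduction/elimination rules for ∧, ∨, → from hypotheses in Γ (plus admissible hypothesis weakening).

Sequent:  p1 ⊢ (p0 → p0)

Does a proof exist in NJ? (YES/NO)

Derivation trace:
[→I] p1 ⊢ (p0 → p0)
  [Wk] p0, p1 ⊢ p0
    [Ax] p0 ⊢ p0

Result: YES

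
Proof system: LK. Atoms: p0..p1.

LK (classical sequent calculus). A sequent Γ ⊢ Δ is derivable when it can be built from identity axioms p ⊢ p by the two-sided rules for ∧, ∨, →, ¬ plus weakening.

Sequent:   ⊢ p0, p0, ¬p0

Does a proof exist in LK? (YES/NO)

Proof tree:
[¬R]  ⊢ p0, p0, ¬p0
  [WR] p0 ⊢ p0, p0
    [Ax] p0 ⊢ p0

Result: YES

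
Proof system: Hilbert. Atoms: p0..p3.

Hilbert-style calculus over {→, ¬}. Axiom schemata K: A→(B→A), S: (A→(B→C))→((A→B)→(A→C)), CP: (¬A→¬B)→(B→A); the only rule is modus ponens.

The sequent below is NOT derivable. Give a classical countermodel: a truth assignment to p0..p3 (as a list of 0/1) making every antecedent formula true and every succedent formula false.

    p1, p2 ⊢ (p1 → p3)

Enumerate valuations to refute Γ ⊢ Δ:
  v=0000: Γ:[p1=F, p2=F] Δ:[(p1 → p3)=T] refutes=False
  v=0001: Γ:[p1=F, p2=F] Δ:[(p1 → p3)=T] refutes=False
  v=0010: Γ:[p1=F, p2=T] Δ:[(p1 → p3)=T] refutes=False
  v=0011: Γ:[p1=F, p2=T] Δ:[(p1 → p3)=T] refutes=False
  v=0100: Γ:[p1=T, p2=F] Δ:[(p1 → p3)=F] refutes=False
  v=0101: Γ:[p1=T, p2=F] Δ:[(p1 → p3)=T] refutes=False
  v=0110: Γ:[p1=T, p2=T] Δ:[(p1 → p3)=F] refutes=True  ← countermodel

Result: [0, 1, 1, 0]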